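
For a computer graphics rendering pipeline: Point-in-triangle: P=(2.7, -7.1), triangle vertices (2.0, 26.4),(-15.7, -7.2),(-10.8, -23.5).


Cross products: AB x AP = 616.47, BC x BP = 300.41, CA x CP = -463.73
All same sign? no

No, outside


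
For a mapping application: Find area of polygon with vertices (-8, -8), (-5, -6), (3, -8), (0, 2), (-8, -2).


Shoelace sum: ((-8)*(-6) - (-5)*(-8)) + ((-5)*(-8) - 3*(-6)) + (3*2 - 0*(-8)) + (0*(-2) - (-8)*2) + ((-8)*(-8) - (-8)*(-2))
= 136
Area = |136|/2 = 68

68


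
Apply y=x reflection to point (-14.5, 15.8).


Reflection over y=x: (x,y) -> (y,x)
(-14.5, 15.8) -> (15.8, -14.5)

(15.8, -14.5)


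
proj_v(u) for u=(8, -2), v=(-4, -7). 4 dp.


u.v = -18, |v| = sqrt(65) = 8.0623
Scalar projection = u.v / |v| = -18 / sqrt(65) = -2.2326

-2.2326


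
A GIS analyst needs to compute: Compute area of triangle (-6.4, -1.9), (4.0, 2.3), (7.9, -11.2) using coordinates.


Area = |x_A(y_B-y_C) + x_B(y_C-y_A) + x_C(y_A-y_B)|/2
= |(-86.4) + (-37.2) + (-33.18)|/2
= 156.78/2 = 78.39

78.39


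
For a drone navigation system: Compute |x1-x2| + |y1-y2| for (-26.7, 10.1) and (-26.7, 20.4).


|(-26.7)-(-26.7)| + |10.1-20.4| = 0 + 10.3 = 10.3

10.3


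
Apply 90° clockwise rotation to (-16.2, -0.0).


90° CW: (x,y) -> (y, -x)
(-16.2,0) -> (0, 16.2)

(0, 16.2)


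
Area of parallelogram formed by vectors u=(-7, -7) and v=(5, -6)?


|u x v| = |(-7)*(-6) - (-7)*5|
= |42 - (-35)| = 77

77


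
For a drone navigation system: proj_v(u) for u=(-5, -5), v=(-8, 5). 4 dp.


u.v = 15, |v| = sqrt(89) = 9.434
Scalar projection = u.v / |v| = 15 / sqrt(89) = 1.59

1.59


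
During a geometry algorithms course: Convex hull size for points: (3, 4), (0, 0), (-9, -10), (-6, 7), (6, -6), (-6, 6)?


Convex hull vertices (CCW): (-9, -10), (6, -6), (3, 4), (-6, 7)
Count = 4

4


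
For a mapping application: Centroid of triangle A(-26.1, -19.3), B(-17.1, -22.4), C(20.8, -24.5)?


Centroid = ((x_A+x_B+x_C)/3, (y_A+y_B+y_C)/3)
= (((-26.1)+(-17.1)+20.8)/3, ((-19.3)+(-22.4)+(-24.5))/3)
= (-7.4667, -22.0667)

(-7.4667, -22.0667)


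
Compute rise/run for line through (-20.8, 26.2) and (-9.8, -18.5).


slope = (y2-y1)/(x2-x1) = ((-18.5)-26.2)/((-9.8)-(-20.8)) = (-44.7)/11 = -4.0636

-4.0636


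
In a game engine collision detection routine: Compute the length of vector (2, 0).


|u| = sqrt(2^2 + 0^2) = sqrt(4) = 2

2


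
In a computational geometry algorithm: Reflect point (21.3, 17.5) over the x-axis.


Reflection over x-axis: (x,y) -> (x,-y)
(21.3, 17.5) -> (21.3, -17.5)

(21.3, -17.5)


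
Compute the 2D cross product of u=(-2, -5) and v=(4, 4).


u x v = u_x*v_y - u_y*v_x = (-2)*4 - (-5)*4
= (-8) - (-20) = 12

12


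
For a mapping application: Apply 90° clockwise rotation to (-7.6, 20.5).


90° CW: (x,y) -> (y, -x)
(-7.6,20.5) -> (20.5, 7.6)

(20.5, 7.6)


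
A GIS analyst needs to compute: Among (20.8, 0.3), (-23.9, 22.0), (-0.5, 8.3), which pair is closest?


d(P0,P1) = 49.6888, d(P0,P2) = 22.7528, d(P1,P2) = 27.1155
Closest: P0 and P2

Closest pair: (20.8, 0.3) and (-0.5, 8.3), distance = 22.7528


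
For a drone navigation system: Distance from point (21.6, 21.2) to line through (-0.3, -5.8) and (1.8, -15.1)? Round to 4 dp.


|cross product| = 260.37
|line direction| = sqrt(90.9) = 9.5341
Distance = 260.37/sqrt(90.9) = 27.3092

27.3092


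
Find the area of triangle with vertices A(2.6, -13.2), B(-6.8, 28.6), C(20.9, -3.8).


Area = |x_A(y_B-y_C) + x_B(y_C-y_A) + x_C(y_A-y_B)|/2
= |84.24 + (-63.92) + (-873.62)|/2
= 853.3/2 = 426.65

426.65


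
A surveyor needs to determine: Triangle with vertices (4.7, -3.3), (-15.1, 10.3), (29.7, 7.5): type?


Side lengths squared: AB^2=577, BC^2=2014.88, CA^2=741.64
Sorted: [577, 741.64, 2014.88]
By sides: Scalene, By angles: Obtuse

Scalene, Obtuse


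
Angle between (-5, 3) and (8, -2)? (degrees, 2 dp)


u.v = -46, |u| = sqrt(34) = 5.831, |v| = sqrt(68) = 8.2462
cos(theta) = u.v/(|u||v|) = -46/sqrt(2312) = -0.956674
theta = acos(-0.956674) = 163.07 degrees

163.07 degrees


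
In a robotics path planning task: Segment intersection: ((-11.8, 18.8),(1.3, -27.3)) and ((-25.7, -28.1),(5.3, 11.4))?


Cross products: d1=904.85, d2=-1041.7, d3=-1255.18, d4=691.37
d1*d2 < 0 and d3*d4 < 0? yes

Yes, they intersect


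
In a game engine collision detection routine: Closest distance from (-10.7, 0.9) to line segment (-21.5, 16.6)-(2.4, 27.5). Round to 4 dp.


Project P onto AB: t = 0.1261 (clamped to [0,1])
Closest point on segment: (-18.487, 17.9742)
Distance: 18.766

18.766


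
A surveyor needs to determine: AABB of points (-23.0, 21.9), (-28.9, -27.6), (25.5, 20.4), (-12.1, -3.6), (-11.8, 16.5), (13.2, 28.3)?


x range: [-28.9, 25.5]
y range: [-27.6, 28.3]
Bounding box: (-28.9,-27.6) to (25.5,28.3)

(-28.9,-27.6) to (25.5,28.3)


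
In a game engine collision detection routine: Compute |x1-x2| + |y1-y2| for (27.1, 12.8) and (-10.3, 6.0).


|27.1-(-10.3)| + |12.8-6| = 37.4 + 6.8 = 44.2

44.2


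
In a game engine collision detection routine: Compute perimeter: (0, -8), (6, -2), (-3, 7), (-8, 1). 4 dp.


Sides: (0, -8)->(6, -2): sqrt(72) = 8.485281, (6, -2)->(-3, 7): sqrt(162) = 12.727922, (-3, 7)->(-8, 1): sqrt(61) = 7.81025, (-8, 1)->(0, -8): sqrt(145) = 12.041595
Sum = 41.065048
Perimeter = 41.065

41.065


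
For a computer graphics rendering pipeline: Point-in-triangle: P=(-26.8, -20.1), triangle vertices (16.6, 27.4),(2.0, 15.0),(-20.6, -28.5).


Cross products: AB x AP = 155.34, BC x BP = -459.54, CA x CP = 659.06
All same sign? no

No, outside


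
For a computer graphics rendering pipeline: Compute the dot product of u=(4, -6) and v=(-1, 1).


u . v = u_x*v_x + u_y*v_y = 4*(-1) + (-6)*1
= (-4) + (-6) = -10

-10


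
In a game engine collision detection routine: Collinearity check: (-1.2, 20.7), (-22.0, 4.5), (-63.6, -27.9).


Cross product: ((-22)-(-1.2))*((-27.9)-20.7) - (4.5-20.7)*((-63.6)-(-1.2))
= 0

Yes, collinear


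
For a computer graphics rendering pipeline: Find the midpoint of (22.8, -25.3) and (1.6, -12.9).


M = ((22.8+1.6)/2, ((-25.3)+(-12.9))/2)
= (12.2, -19.1)

(12.2, -19.1)


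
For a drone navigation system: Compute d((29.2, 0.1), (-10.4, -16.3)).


dx=-39.6, dy=-16.4
d^2 = (-39.6)^2 + (-16.4)^2 = 1837.12
d = sqrt(1837.12) = 42.8616

42.8616


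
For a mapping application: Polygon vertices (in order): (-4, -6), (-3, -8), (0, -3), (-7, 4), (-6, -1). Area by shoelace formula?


Shoelace sum: ((-4)*(-8) - (-3)*(-6)) + ((-3)*(-3) - 0*(-8)) + (0*4 - (-7)*(-3)) + ((-7)*(-1) - (-6)*4) + ((-6)*(-6) - (-4)*(-1))
= 65
Area = |65|/2 = 32.5

32.5


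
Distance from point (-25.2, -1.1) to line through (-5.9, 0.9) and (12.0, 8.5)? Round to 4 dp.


|cross product| = 110.88
|line direction| = sqrt(378.17) = 19.4466
Distance = 110.88/sqrt(378.17) = 5.7018

5.7018


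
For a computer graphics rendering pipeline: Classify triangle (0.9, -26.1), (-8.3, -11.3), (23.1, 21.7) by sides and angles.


Side lengths squared: AB^2=303.68, BC^2=2074.96, CA^2=2777.68
Sorted: [303.68, 2074.96, 2777.68]
By sides: Scalene, By angles: Obtuse

Scalene, Obtuse


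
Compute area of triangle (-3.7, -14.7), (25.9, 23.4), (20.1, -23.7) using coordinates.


Area = |x_A(y_B-y_C) + x_B(y_C-y_A) + x_C(y_A-y_B)|/2
= |(-174.27) + (-233.1) + (-765.81)|/2
= 1173.18/2 = 586.59

586.59


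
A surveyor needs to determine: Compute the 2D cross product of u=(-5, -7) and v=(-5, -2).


u x v = u_x*v_y - u_y*v_x = (-5)*(-2) - (-7)*(-5)
= 10 - 35 = -25

-25


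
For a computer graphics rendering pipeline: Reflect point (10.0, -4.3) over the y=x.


Reflection over y=x: (x,y) -> (y,x)
(10, -4.3) -> (-4.3, 10)

(-4.3, 10)


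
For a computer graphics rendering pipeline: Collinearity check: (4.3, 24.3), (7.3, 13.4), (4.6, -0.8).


Cross product: (7.3-4.3)*((-0.8)-24.3) - (13.4-24.3)*(4.6-4.3)
= -72.03

No, not collinear


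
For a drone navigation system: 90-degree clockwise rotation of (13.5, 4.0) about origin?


90° CW: (x,y) -> (y, -x)
(13.5,4) -> (4, -13.5)

(4, -13.5)


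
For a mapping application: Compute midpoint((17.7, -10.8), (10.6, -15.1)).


M = ((17.7+10.6)/2, ((-10.8)+(-15.1))/2)
= (14.15, -12.95)

(14.15, -12.95)


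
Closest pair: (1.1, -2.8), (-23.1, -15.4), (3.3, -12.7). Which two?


d(P0,P1) = 27.2837, d(P0,P2) = 10.1415, d(P1,P2) = 26.5377
Closest: P0 and P2

Closest pair: (1.1, -2.8) and (3.3, -12.7), distance = 10.1415


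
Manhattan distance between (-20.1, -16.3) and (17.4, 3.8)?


|(-20.1)-17.4| + |(-16.3)-3.8| = 37.5 + 20.1 = 57.6

57.6


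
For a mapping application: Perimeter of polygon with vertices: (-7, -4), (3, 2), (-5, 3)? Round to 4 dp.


Sides: (-7, -4)->(3, 2): sqrt(136) = 11.661904, (3, 2)->(-5, 3): sqrt(65) = 8.062258, (-5, 3)->(-7, -4): sqrt(53) = 7.28011
Sum = 27.004272
Perimeter = 27.0043

27.0043


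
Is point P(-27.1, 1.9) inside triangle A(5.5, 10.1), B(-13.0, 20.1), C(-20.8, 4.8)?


Cross products: AB x AP = 477.7, BC x BP = -73.77, CA x CP = -42.88
All same sign? no

No, outside


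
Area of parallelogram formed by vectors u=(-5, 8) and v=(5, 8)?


|u x v| = |(-5)*8 - 8*5|
= |(-40) - 40| = 80

80


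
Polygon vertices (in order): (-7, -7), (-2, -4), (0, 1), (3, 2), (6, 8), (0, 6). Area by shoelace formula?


Shoelace sum: ((-7)*(-4) - (-2)*(-7)) + ((-2)*1 - 0*(-4)) + (0*2 - 3*1) + (3*8 - 6*2) + (6*6 - 0*8) + (0*(-7) - (-7)*6)
= 99
Area = |99|/2 = 49.5

49.5


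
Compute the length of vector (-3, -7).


|u| = sqrt((-3)^2 + (-7)^2) = sqrt(58) = 7.6158

7.6158


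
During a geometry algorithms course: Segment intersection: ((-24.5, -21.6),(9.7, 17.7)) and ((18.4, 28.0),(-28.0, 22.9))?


Cross products: d1=2082.65, d2=433.55, d3=10.35, d4=1659.45
d1*d2 < 0 and d3*d4 < 0? no

No, they don't intersect


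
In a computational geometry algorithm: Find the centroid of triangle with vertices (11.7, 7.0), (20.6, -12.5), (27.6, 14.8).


Centroid = ((x_A+x_B+x_C)/3, (y_A+y_B+y_C)/3)
= ((11.7+20.6+27.6)/3, (7+(-12.5)+14.8)/3)
= (19.9667, 3.1)

(19.9667, 3.1)


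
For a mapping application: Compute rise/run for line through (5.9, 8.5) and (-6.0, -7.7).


slope = (y2-y1)/(x2-x1) = ((-7.7)-8.5)/((-6)-5.9) = (-16.2)/(-11.9) = 1.3613

1.3613


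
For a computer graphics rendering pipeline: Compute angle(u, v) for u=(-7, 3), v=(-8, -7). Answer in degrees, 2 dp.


u.v = 35, |u| = sqrt(58) = 7.6158, |v| = sqrt(113) = 10.6301
cos(theta) = u.v/(|u||v|) = 35/sqrt(6554) = 0.432329
theta = acos(0.432329) = 64.38 degrees

64.38 degrees


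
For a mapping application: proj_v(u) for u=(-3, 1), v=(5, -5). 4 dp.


u.v = -20, |v| = sqrt(50) = 7.0711
Scalar projection = u.v / |v| = -20 / sqrt(50) = -2.8284

-2.8284


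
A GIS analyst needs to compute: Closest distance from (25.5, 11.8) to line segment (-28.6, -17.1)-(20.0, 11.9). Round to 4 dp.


Project P onto AB: t = 1 (clamped to [0,1])
Closest point on segment: (20, 11.9)
Distance: 5.5009

5.5009


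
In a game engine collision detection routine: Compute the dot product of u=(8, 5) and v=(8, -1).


u . v = u_x*v_x + u_y*v_y = 8*8 + 5*(-1)
= 64 + (-5) = 59

59


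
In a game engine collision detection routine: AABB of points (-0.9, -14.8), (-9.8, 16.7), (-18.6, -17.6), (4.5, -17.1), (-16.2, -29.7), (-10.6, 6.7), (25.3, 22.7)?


x range: [-18.6, 25.3]
y range: [-29.7, 22.7]
Bounding box: (-18.6,-29.7) to (25.3,22.7)

(-18.6,-29.7) to (25.3,22.7)


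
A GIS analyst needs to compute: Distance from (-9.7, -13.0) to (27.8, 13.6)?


dx=37.5, dy=26.6
d^2 = 37.5^2 + 26.6^2 = 2113.81
d = sqrt(2113.81) = 45.9762

45.9762


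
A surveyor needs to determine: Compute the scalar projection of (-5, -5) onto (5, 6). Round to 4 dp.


u.v = -55, |v| = sqrt(61) = 7.8102
Scalar projection = u.v / |v| = -55 / sqrt(61) = -7.042

-7.042


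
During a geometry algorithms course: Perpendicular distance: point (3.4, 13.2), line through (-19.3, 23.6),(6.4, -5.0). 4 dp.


|cross product| = 381.94
|line direction| = sqrt(1478.45) = 38.4506
Distance = 381.94/sqrt(1478.45) = 9.9333

9.9333


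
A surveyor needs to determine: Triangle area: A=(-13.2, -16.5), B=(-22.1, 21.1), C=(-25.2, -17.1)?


Area = |x_A(y_B-y_C) + x_B(y_C-y_A) + x_C(y_A-y_B)|/2
= |(-504.24) + 13.26 + 947.52|/2
= 456.54/2 = 228.27

228.27


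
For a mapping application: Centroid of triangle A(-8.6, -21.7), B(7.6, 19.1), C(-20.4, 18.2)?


Centroid = ((x_A+x_B+x_C)/3, (y_A+y_B+y_C)/3)
= (((-8.6)+7.6+(-20.4))/3, ((-21.7)+19.1+18.2)/3)
= (-7.1333, 5.2)

(-7.1333, 5.2)


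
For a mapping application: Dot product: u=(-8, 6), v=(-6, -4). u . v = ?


u . v = u_x*v_x + u_y*v_y = (-8)*(-6) + 6*(-4)
= 48 + (-24) = 24

24


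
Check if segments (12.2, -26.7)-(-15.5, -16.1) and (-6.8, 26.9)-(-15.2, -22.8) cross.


Cross products: d1=1394.54, d2=-71.19, d3=-1283.32, d4=182.41
d1*d2 < 0 and d3*d4 < 0? yes

Yes, they intersect


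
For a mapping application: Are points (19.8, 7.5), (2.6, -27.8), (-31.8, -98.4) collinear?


Cross product: (2.6-19.8)*((-98.4)-7.5) - ((-27.8)-7.5)*((-31.8)-19.8)
= 0

Yes, collinear


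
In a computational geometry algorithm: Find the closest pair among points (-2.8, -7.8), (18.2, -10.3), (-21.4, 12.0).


d(P0,P1) = 21.1483, d(P0,P2) = 27.1662, d(P1,P2) = 45.4472
Closest: P0 and P1

Closest pair: (-2.8, -7.8) and (18.2, -10.3), distance = 21.1483


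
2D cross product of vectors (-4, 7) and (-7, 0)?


u x v = u_x*v_y - u_y*v_x = (-4)*0 - 7*(-7)
= 0 - (-49) = 49

49


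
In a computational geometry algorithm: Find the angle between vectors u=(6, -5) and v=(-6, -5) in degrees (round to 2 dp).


u.v = -11, |u| = sqrt(61) = 7.8102, |v| = sqrt(61) = 7.8102
cos(theta) = u.v/(|u||v|) = -11/sqrt(3721) = -0.180328
theta = acos(-0.180328) = 100.39 degrees

100.39 degrees


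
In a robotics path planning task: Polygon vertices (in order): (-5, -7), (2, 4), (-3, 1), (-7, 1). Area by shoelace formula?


Shoelace sum: ((-5)*4 - 2*(-7)) + (2*1 - (-3)*4) + ((-3)*1 - (-7)*1) + ((-7)*(-7) - (-5)*1)
= 66
Area = |66|/2 = 33

33


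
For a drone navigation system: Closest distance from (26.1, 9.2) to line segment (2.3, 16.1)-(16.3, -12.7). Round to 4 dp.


Project P onto AB: t = 0.5187 (clamped to [0,1])
Closest point on segment: (9.5621, 1.1608)
Distance: 18.3883

18.3883


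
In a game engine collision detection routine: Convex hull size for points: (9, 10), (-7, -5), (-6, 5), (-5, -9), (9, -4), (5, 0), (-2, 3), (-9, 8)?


Convex hull vertices (CCW): (-9, 8), (-7, -5), (-5, -9), (9, -4), (9, 10)
Count = 5

5


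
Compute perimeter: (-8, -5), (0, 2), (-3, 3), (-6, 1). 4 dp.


Sides: (-8, -5)->(0, 2): sqrt(113) = 10.630146, (0, 2)->(-3, 3): sqrt(10) = 3.162278, (-3, 3)->(-6, 1): sqrt(13) = 3.605551, (-6, 1)->(-8, -5): sqrt(40) = 6.324555
Sum = 23.72253
Perimeter = 23.7225

23.7225


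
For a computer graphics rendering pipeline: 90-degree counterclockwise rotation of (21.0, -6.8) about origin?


90° CCW: (x,y) -> (-y, x)
(21,-6.8) -> (6.8, 21)

(6.8, 21)


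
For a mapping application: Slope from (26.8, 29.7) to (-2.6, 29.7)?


slope = (y2-y1)/(x2-x1) = (29.7-29.7)/((-2.6)-26.8) = 0/(-29.4) = 0

0


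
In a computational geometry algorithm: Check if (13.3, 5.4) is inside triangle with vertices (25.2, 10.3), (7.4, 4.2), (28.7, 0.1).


Cross products: AB x AP = 14.63, BC x BP = 49.75, CA x CP = 138.53
All same sign? yes

Yes, inside


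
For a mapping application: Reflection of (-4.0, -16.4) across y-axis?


Reflection over y-axis: (x,y) -> (-x,y)
(-4, -16.4) -> (4, -16.4)

(4, -16.4)


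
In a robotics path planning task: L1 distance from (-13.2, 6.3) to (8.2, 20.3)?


|(-13.2)-8.2| + |6.3-20.3| = 21.4 + 14 = 35.4

35.4


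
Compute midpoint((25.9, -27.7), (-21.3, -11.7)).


M = ((25.9+(-21.3))/2, ((-27.7)+(-11.7))/2)
= (2.3, -19.7)

(2.3, -19.7)


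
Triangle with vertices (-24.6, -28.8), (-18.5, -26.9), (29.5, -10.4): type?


Side lengths squared: AB^2=40.82, BC^2=2576.25, CA^2=3265.37
Sorted: [40.82, 2576.25, 3265.37]
By sides: Scalene, By angles: Obtuse

Scalene, Obtuse


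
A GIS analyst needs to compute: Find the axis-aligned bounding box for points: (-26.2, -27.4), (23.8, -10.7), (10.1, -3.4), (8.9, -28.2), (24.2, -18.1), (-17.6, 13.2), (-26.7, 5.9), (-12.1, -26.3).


x range: [-26.7, 24.2]
y range: [-28.2, 13.2]
Bounding box: (-26.7,-28.2) to (24.2,13.2)

(-26.7,-28.2) to (24.2,13.2)


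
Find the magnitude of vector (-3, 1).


|u| = sqrt((-3)^2 + 1^2) = sqrt(10) = 3.1623

3.1623


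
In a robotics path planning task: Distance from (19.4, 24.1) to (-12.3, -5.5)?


dx=-31.7, dy=-29.6
d^2 = (-31.7)^2 + (-29.6)^2 = 1881.05
d = sqrt(1881.05) = 43.3711

43.3711


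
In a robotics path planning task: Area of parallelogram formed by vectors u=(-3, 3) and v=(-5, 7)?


|u x v| = |(-3)*7 - 3*(-5)|
= |(-21) - (-15)| = 6

6


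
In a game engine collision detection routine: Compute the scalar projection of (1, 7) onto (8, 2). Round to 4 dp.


u.v = 22, |v| = sqrt(68) = 8.2462
Scalar projection = u.v / |v| = 22 / sqrt(68) = 2.6679

2.6679


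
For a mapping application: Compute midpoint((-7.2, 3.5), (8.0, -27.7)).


M = (((-7.2)+8)/2, (3.5+(-27.7))/2)
= (0.4, -12.1)

(0.4, -12.1)


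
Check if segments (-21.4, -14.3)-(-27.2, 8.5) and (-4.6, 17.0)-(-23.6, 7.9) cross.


Cross products: d1=441.82, d2=-44.16, d3=-564.58, d4=-78.6
d1*d2 < 0 and d3*d4 < 0? no

No, they don't intersect


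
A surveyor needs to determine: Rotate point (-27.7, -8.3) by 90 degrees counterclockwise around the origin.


90° CCW: (x,y) -> (-y, x)
(-27.7,-8.3) -> (8.3, -27.7)

(8.3, -27.7)


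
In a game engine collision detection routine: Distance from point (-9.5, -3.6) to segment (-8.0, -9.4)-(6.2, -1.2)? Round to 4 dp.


Project P onto AB: t = 0.0977 (clamped to [0,1])
Closest point on segment: (-6.6132, -8.5992)
Distance: 5.7728

5.7728


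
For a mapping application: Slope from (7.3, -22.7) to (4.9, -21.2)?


slope = (y2-y1)/(x2-x1) = ((-21.2)-(-22.7))/(4.9-7.3) = 1.5/(-2.4) = -0.625

-0.625


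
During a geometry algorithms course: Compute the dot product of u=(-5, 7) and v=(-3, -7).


u . v = u_x*v_x + u_y*v_y = (-5)*(-3) + 7*(-7)
= 15 + (-49) = -34

-34


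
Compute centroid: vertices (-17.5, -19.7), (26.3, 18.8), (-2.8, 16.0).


Centroid = ((x_A+x_B+x_C)/3, (y_A+y_B+y_C)/3)
= (((-17.5)+26.3+(-2.8))/3, ((-19.7)+18.8+16)/3)
= (2, 5.0333)

(2, 5.0333)


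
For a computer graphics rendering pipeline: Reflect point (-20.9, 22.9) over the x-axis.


Reflection over x-axis: (x,y) -> (x,-y)
(-20.9, 22.9) -> (-20.9, -22.9)

(-20.9, -22.9)


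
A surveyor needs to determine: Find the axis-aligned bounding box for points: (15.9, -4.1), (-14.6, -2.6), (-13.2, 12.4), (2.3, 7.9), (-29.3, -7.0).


x range: [-29.3, 15.9]
y range: [-7, 12.4]
Bounding box: (-29.3,-7) to (15.9,12.4)

(-29.3,-7) to (15.9,12.4)


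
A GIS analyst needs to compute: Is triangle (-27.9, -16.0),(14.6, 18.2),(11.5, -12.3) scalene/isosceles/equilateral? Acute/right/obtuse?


Side lengths squared: AB^2=2975.89, BC^2=939.86, CA^2=1566.05
Sorted: [939.86, 1566.05, 2975.89]
By sides: Scalene, By angles: Obtuse

Scalene, Obtuse


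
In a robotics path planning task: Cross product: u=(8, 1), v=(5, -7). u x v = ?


u x v = u_x*v_y - u_y*v_x = 8*(-7) - 1*5
= (-56) - 5 = -61

-61


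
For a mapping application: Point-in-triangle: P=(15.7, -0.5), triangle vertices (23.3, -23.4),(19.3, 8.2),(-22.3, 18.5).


Cross products: AB x AP = 148.56, BC x BP = 399, CA x CP = 725.8
All same sign? yes

Yes, inside


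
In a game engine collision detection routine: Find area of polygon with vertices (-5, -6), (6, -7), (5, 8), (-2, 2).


Shoelace sum: ((-5)*(-7) - 6*(-6)) + (6*8 - 5*(-7)) + (5*2 - (-2)*8) + ((-2)*(-6) - (-5)*2)
= 202
Area = |202|/2 = 101

101


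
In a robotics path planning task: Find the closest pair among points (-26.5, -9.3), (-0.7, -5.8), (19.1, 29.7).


d(P0,P1) = 26.0363, d(P0,P2) = 60.003, d(P1,P2) = 40.6484
Closest: P0 and P1

Closest pair: (-26.5, -9.3) and (-0.7, -5.8), distance = 26.0363


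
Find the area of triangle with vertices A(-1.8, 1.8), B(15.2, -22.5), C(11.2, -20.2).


Area = |x_A(y_B-y_C) + x_B(y_C-y_A) + x_C(y_A-y_B)|/2
= |4.14 + (-334.4) + 272.16|/2
= 58.1/2 = 29.05

29.05


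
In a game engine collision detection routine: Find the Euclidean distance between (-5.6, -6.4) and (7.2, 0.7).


dx=12.8, dy=7.1
d^2 = 12.8^2 + 7.1^2 = 214.25
d = sqrt(214.25) = 14.6373

14.6373


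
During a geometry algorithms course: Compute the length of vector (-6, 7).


|u| = sqrt((-6)^2 + 7^2) = sqrt(85) = 9.2195

9.2195


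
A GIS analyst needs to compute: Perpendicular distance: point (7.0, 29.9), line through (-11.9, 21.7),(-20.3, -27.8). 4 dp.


|cross product| = 866.67
|line direction| = sqrt(2520.81) = 50.2077
Distance = 866.67/sqrt(2520.81) = 17.2617

17.2617


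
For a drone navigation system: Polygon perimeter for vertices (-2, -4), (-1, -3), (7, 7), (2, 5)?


Sides: (-2, -4)->(-1, -3): sqrt(2) = 1.414214, (-1, -3)->(7, 7): sqrt(164) = 12.806248, (7, 7)->(2, 5): sqrt(29) = 5.385165, (2, 5)->(-2, -4): sqrt(97) = 9.848858
Sum = 29.454485
Perimeter = 29.4545

29.4545


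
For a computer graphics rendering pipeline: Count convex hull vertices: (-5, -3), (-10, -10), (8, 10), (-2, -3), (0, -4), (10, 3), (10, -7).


Convex hull vertices (CCW): (-10, -10), (10, -7), (10, 3), (8, 10), (-5, -3)
Count = 5

5


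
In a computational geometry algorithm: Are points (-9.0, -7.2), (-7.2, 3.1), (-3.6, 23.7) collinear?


Cross product: ((-7.2)-(-9))*(23.7-(-7.2)) - (3.1-(-7.2))*((-3.6)-(-9))
= 0

Yes, collinear


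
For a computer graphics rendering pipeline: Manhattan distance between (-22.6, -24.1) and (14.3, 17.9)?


|(-22.6)-14.3| + |(-24.1)-17.9| = 36.9 + 42 = 78.9

78.9


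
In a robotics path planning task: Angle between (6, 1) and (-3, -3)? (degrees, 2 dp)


u.v = -21, |u| = sqrt(37) = 6.0828, |v| = sqrt(18) = 4.2426
cos(theta) = u.v/(|u||v|) = -21/sqrt(666) = -0.813733
theta = acos(-0.813733) = 144.46 degrees

144.46 degrees


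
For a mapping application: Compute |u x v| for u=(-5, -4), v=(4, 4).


|u x v| = |(-5)*4 - (-4)*4|
= |(-20) - (-16)| = 4

4


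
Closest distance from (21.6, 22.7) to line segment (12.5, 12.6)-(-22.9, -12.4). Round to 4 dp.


Project P onto AB: t = 0 (clamped to [0,1])
Closest point on segment: (12.5, 12.6)
Distance: 13.5949

13.5949


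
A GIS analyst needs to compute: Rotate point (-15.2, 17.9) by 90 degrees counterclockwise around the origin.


90° CCW: (x,y) -> (-y, x)
(-15.2,17.9) -> (-17.9, -15.2)

(-17.9, -15.2)


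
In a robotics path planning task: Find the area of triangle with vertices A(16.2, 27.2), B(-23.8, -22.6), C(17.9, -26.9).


Area = |x_A(y_B-y_C) + x_B(y_C-y_A) + x_C(y_A-y_B)|/2
= |69.66 + 1287.58 + 891.42|/2
= 2248.66/2 = 1124.33

1124.33


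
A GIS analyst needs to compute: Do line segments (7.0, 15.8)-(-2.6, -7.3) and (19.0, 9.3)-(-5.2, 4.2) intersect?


Cross products: d1=-218.5, d2=291.56, d3=339.6, d4=-170.46
d1*d2 < 0 and d3*d4 < 0? yes

Yes, they intersect


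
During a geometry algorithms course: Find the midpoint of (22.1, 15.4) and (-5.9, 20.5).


M = ((22.1+(-5.9))/2, (15.4+20.5)/2)
= (8.1, 17.95)

(8.1, 17.95)


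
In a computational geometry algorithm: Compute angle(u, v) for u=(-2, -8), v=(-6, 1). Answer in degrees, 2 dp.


u.v = 4, |u| = sqrt(68) = 8.2462, |v| = sqrt(37) = 6.0828
cos(theta) = u.v/(|u||v|) = 4/sqrt(2516) = 0.079745
theta = acos(0.079745) = 85.43 degrees

85.43 degrees


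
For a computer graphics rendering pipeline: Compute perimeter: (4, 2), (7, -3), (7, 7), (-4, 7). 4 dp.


Sides: (4, 2)->(7, -3): sqrt(34) = 5.830952, (7, -3)->(7, 7): sqrt(100) = 10, (7, 7)->(-4, 7): sqrt(121) = 11, (-4, 7)->(4, 2): sqrt(89) = 9.433981
Sum = 36.264933
Perimeter = 36.2649

36.2649


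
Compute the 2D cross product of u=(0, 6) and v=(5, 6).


u x v = u_x*v_y - u_y*v_x = 0*6 - 6*5
= 0 - 30 = -30

-30


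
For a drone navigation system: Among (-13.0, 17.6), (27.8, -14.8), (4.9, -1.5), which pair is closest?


d(P0,P1) = 52.0999, d(P0,P2) = 26.1767, d(P1,P2) = 26.4821
Closest: P0 and P2

Closest pair: (-13.0, 17.6) and (4.9, -1.5), distance = 26.1767


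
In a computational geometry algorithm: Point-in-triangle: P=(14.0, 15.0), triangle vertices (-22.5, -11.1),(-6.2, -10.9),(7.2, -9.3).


Cross products: AB x AP = 418.13, BC x BP = 314.74, CA x CP = -709.47
All same sign? no

No, outside


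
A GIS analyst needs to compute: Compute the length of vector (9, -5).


|u| = sqrt(9^2 + (-5)^2) = sqrt(106) = 10.2956

10.2956


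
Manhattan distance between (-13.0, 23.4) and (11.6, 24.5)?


|(-13)-11.6| + |23.4-24.5| = 24.6 + 1.1 = 25.7

25.7


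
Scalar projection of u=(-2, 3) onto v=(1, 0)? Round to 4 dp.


u.v = -2, |v| = sqrt(1) = 1
Scalar projection = u.v / |v| = -2 / sqrt(1) = -2

-2


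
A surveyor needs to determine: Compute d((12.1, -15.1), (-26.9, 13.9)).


dx=-39, dy=29
d^2 = (-39)^2 + 29^2 = 2362
d = sqrt(2362) = 48.6004

48.6004


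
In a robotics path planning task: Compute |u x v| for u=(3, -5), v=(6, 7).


|u x v| = |3*7 - (-5)*6|
= |21 - (-30)| = 51

51


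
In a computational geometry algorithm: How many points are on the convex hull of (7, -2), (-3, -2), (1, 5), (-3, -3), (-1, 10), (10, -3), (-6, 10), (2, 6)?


Convex hull vertices (CCW): (-6, 10), (-3, -3), (10, -3), (-1, 10)
Count = 4

4


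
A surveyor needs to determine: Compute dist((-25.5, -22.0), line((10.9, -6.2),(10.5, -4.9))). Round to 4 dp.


|cross product| = 53.64
|line direction| = sqrt(1.85) = 1.3601
Distance = 53.64/sqrt(1.85) = 39.4369

39.4369


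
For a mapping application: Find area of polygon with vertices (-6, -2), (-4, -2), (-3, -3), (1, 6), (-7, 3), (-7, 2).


Shoelace sum: ((-6)*(-2) - (-4)*(-2)) + ((-4)*(-3) - (-3)*(-2)) + ((-3)*6 - 1*(-3)) + (1*3 - (-7)*6) + ((-7)*2 - (-7)*3) + ((-7)*(-2) - (-6)*2)
= 73
Area = |73|/2 = 36.5

36.5


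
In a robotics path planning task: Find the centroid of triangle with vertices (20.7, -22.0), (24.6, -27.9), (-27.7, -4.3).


Centroid = ((x_A+x_B+x_C)/3, (y_A+y_B+y_C)/3)
= ((20.7+24.6+(-27.7))/3, ((-22)+(-27.9)+(-4.3))/3)
= (5.8667, -18.0667)

(5.8667, -18.0667)


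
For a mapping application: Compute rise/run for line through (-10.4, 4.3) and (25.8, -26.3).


slope = (y2-y1)/(x2-x1) = ((-26.3)-4.3)/(25.8-(-10.4)) = (-30.6)/36.2 = -0.8453

-0.8453


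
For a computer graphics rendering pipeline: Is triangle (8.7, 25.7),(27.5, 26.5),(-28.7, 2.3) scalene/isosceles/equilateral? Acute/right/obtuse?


Side lengths squared: AB^2=354.08, BC^2=3744.08, CA^2=1946.32
Sorted: [354.08, 1946.32, 3744.08]
By sides: Scalene, By angles: Obtuse

Scalene, Obtuse


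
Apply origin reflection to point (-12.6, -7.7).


Reflection over origin: (x,y) -> (-x,-y)
(-12.6, -7.7) -> (12.6, 7.7)

(12.6, 7.7)


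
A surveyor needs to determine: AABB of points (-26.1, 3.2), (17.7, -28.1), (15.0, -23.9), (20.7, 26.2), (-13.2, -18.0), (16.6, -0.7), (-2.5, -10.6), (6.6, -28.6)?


x range: [-26.1, 20.7]
y range: [-28.6, 26.2]
Bounding box: (-26.1,-28.6) to (20.7,26.2)

(-26.1,-28.6) to (20.7,26.2)


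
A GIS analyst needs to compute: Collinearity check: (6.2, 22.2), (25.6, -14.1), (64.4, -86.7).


Cross product: (25.6-6.2)*((-86.7)-22.2) - ((-14.1)-22.2)*(64.4-6.2)
= 0

Yes, collinear


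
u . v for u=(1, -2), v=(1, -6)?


u . v = u_x*v_x + u_y*v_y = 1*1 + (-2)*(-6)
= 1 + 12 = 13

13


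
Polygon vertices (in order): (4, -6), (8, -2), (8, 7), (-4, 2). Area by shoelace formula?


Shoelace sum: (4*(-2) - 8*(-6)) + (8*7 - 8*(-2)) + (8*2 - (-4)*7) + ((-4)*(-6) - 4*2)
= 172
Area = |172|/2 = 86

86


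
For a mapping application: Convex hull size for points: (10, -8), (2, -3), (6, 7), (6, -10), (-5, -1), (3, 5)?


Convex hull vertices (CCW): (-5, -1), (6, -10), (10, -8), (6, 7), (3, 5)
Count = 5

5


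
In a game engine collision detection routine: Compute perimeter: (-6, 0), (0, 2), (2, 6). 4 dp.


Sides: (-6, 0)->(0, 2): sqrt(40) = 6.324555, (0, 2)->(2, 6): sqrt(20) = 4.472136, (2, 6)->(-6, 0): sqrt(100) = 10
Sum = 20.796691
Perimeter = 20.7967

20.7967


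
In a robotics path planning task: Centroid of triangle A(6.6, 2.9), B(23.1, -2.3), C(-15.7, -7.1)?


Centroid = ((x_A+x_B+x_C)/3, (y_A+y_B+y_C)/3)
= ((6.6+23.1+(-15.7))/3, (2.9+(-2.3)+(-7.1))/3)
= (4.6667, -2.1667)

(4.6667, -2.1667)


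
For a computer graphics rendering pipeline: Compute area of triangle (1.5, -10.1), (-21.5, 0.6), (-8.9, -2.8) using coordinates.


Area = |x_A(y_B-y_C) + x_B(y_C-y_A) + x_C(y_A-y_B)|/2
= |5.1 + (-156.95) + 95.23|/2
= 56.62/2 = 28.31

28.31


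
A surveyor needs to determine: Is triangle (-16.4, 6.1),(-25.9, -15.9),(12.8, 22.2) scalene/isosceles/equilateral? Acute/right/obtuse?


Side lengths squared: AB^2=574.25, BC^2=2949.3, CA^2=1111.85
Sorted: [574.25, 1111.85, 2949.3]
By sides: Scalene, By angles: Obtuse

Scalene, Obtuse


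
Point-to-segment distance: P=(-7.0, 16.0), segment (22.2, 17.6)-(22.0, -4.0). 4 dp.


Project P onto AB: t = 0.0866 (clamped to [0,1])
Closest point on segment: (22.1827, 15.7298)
Distance: 29.1839

29.1839


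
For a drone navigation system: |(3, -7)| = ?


|u| = sqrt(3^2 + (-7)^2) = sqrt(58) = 7.6158

7.6158


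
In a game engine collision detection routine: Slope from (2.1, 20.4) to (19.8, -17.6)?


slope = (y2-y1)/(x2-x1) = ((-17.6)-20.4)/(19.8-2.1) = (-38)/17.7 = -2.1469

-2.1469


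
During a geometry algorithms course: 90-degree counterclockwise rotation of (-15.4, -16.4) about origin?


90° CCW: (x,y) -> (-y, x)
(-15.4,-16.4) -> (16.4, -15.4)

(16.4, -15.4)


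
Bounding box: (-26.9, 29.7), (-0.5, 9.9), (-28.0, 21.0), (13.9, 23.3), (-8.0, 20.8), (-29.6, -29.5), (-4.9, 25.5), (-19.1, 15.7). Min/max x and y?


x range: [-29.6, 13.9]
y range: [-29.5, 29.7]
Bounding box: (-29.6,-29.5) to (13.9,29.7)

(-29.6,-29.5) to (13.9,29.7)


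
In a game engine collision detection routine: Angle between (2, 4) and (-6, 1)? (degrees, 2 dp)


u.v = -8, |u| = sqrt(20) = 4.4721, |v| = sqrt(37) = 6.0828
cos(theta) = u.v/(|u||v|) = -8/sqrt(740) = -0.294086
theta = acos(-0.294086) = 107.1 degrees

107.1 degrees


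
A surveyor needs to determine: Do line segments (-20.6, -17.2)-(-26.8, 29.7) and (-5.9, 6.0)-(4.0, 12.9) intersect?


Cross products: d1=-128.25, d2=378.84, d3=-833.27, d4=-1340.36
d1*d2 < 0 and d3*d4 < 0? no

No, they don't intersect


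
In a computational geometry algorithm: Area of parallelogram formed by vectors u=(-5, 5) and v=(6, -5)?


|u x v| = |(-5)*(-5) - 5*6|
= |25 - 30| = 5

5


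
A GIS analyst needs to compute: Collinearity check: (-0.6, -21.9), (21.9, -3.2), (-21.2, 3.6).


Cross product: (21.9-(-0.6))*(3.6-(-21.9)) - ((-3.2)-(-21.9))*((-21.2)-(-0.6))
= 958.97

No, not collinear


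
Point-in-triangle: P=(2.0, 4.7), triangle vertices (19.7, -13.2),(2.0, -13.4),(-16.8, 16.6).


Cross products: AB x AP = -320.37, BC x BP = -340.28, CA x CP = 125.89
All same sign? no

No, outside


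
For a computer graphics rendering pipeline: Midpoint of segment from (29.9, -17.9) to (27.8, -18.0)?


M = ((29.9+27.8)/2, ((-17.9)+(-18))/2)
= (28.85, -17.95)

(28.85, -17.95)


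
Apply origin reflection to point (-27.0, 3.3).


Reflection over origin: (x,y) -> (-x,-y)
(-27, 3.3) -> (27, -3.3)

(27, -3.3)


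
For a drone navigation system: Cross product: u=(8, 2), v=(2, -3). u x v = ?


u x v = u_x*v_y - u_y*v_x = 8*(-3) - 2*2
= (-24) - 4 = -28

-28


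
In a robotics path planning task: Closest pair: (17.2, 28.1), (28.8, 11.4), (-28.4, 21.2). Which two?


d(P0,P1) = 20.3335, d(P0,P2) = 46.1191, d(P1,P2) = 58.0334
Closest: P0 and P1

Closest pair: (17.2, 28.1) and (28.8, 11.4), distance = 20.3335


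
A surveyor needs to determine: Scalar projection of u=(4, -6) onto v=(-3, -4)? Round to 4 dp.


u.v = 12, |v| = sqrt(25) = 5
Scalar projection = u.v / |v| = 12 / sqrt(25) = 2.4

2.4


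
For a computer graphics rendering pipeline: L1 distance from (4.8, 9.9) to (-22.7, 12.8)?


|4.8-(-22.7)| + |9.9-12.8| = 27.5 + 2.9 = 30.4

30.4


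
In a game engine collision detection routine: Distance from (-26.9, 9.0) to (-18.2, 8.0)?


dx=8.7, dy=-1
d^2 = 8.7^2 + (-1)^2 = 76.69
d = sqrt(76.69) = 8.7573

8.7573


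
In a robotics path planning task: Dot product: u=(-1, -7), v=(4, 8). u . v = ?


u . v = u_x*v_x + u_y*v_y = (-1)*4 + (-7)*8
= (-4) + (-56) = -60

-60


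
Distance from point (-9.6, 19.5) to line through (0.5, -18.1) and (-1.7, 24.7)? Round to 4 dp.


|cross product| = 349.56
|line direction| = sqrt(1836.68) = 42.8565
Distance = 349.56/sqrt(1836.68) = 8.1565

8.1565


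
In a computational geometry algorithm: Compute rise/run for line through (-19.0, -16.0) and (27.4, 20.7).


slope = (y2-y1)/(x2-x1) = (20.7-(-16))/(27.4-(-19)) = 36.7/46.4 = 0.7909

0.7909


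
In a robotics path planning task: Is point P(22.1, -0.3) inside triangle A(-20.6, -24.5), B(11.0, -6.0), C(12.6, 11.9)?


Cross products: AB x AP = -25.23, BC x BP = -189.57, CA x CP = 750.84
All same sign? no

No, outside


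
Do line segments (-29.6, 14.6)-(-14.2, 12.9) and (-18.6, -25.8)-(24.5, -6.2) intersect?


Cross products: d1=1956.84, d2=1581.73, d3=-603.46, d4=-228.35
d1*d2 < 0 and d3*d4 < 0? no

No, they don't intersect


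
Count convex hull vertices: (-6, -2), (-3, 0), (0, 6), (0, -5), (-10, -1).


Convex hull vertices (CCW): (-10, -1), (0, -5), (0, 6)
Count = 3

3


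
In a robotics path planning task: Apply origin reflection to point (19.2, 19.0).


Reflection over origin: (x,y) -> (-x,-y)
(19.2, 19) -> (-19.2, -19)

(-19.2, -19)


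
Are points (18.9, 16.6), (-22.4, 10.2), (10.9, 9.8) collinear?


Cross product: ((-22.4)-18.9)*(9.8-16.6) - (10.2-16.6)*(10.9-18.9)
= 229.64

No, not collinear


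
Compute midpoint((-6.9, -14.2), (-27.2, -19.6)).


M = (((-6.9)+(-27.2))/2, ((-14.2)+(-19.6))/2)
= (-17.05, -16.9)

(-17.05, -16.9)


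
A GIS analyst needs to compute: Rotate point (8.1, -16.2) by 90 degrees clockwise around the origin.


90° CW: (x,y) -> (y, -x)
(8.1,-16.2) -> (-16.2, -8.1)

(-16.2, -8.1)


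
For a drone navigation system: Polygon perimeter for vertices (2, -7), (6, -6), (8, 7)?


Sides: (2, -7)->(6, -6): sqrt(17) = 4.123106, (6, -6)->(8, 7): sqrt(173) = 13.152946, (8, 7)->(2, -7): sqrt(232) = 15.231546
Sum = 32.507598
Perimeter = 32.5076

32.5076


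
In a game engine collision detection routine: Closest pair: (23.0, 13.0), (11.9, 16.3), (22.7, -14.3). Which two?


d(P0,P1) = 11.5802, d(P0,P2) = 27.3016, d(P1,P2) = 32.45
Closest: P0 and P1

Closest pair: (23.0, 13.0) and (11.9, 16.3), distance = 11.5802


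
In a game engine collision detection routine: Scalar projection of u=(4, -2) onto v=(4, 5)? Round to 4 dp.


u.v = 6, |v| = sqrt(41) = 6.4031
Scalar projection = u.v / |v| = 6 / sqrt(41) = 0.937

0.937


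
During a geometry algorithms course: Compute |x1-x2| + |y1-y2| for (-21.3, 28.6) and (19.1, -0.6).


|(-21.3)-19.1| + |28.6-(-0.6)| = 40.4 + 29.2 = 69.6

69.6


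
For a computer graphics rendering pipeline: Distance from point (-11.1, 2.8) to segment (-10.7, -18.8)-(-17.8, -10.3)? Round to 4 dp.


Project P onto AB: t = 1 (clamped to [0,1])
Closest point on segment: (-17.8, -10.3)
Distance: 14.7139

14.7139


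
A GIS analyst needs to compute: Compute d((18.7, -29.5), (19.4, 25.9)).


dx=0.7, dy=55.4
d^2 = 0.7^2 + 55.4^2 = 3069.65
d = sqrt(3069.65) = 55.4044

55.4044


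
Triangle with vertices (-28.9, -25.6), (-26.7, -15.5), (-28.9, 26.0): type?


Side lengths squared: AB^2=106.85, BC^2=1727.09, CA^2=2662.56
Sorted: [106.85, 1727.09, 2662.56]
By sides: Scalene, By angles: Obtuse

Scalene, Obtuse


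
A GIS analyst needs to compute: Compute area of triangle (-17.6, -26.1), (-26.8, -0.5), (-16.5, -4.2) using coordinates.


Area = |x_A(y_B-y_C) + x_B(y_C-y_A) + x_C(y_A-y_B)|/2
= |(-65.12) + (-586.92) + 422.4|/2
= 229.64/2 = 114.82

114.82


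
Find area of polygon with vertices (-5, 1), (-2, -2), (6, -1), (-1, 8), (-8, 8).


Shoelace sum: ((-5)*(-2) - (-2)*1) + ((-2)*(-1) - 6*(-2)) + (6*8 - (-1)*(-1)) + ((-1)*8 - (-8)*8) + ((-8)*1 - (-5)*8)
= 161
Area = |161|/2 = 80.5

80.5


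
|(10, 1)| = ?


|u| = sqrt(10^2 + 1^2) = sqrt(101) = 10.0499

10.0499


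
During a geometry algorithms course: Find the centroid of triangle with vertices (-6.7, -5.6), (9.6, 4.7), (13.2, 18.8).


Centroid = ((x_A+x_B+x_C)/3, (y_A+y_B+y_C)/3)
= (((-6.7)+9.6+13.2)/3, ((-5.6)+4.7+18.8)/3)
= (5.3667, 5.9667)

(5.3667, 5.9667)


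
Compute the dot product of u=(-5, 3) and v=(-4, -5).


u . v = u_x*v_x + u_y*v_y = (-5)*(-4) + 3*(-5)
= 20 + (-15) = 5

5


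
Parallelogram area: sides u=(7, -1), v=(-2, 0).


|u x v| = |7*0 - (-1)*(-2)|
= |0 - 2| = 2

2


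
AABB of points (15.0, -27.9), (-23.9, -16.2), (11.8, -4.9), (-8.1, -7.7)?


x range: [-23.9, 15]
y range: [-27.9, -4.9]
Bounding box: (-23.9,-27.9) to (15,-4.9)

(-23.9,-27.9) to (15,-4.9)


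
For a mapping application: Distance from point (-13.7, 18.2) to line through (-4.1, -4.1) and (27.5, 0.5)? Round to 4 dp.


|cross product| = 748.84
|line direction| = sqrt(1019.72) = 31.9331
Distance = 748.84/sqrt(1019.72) = 23.4503

23.4503


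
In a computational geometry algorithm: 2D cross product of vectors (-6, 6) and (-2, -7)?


u x v = u_x*v_y - u_y*v_x = (-6)*(-7) - 6*(-2)
= 42 - (-12) = 54

54


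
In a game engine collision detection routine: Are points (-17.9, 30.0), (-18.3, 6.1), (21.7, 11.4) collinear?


Cross product: ((-18.3)-(-17.9))*(11.4-30) - (6.1-30)*(21.7-(-17.9))
= 953.88

No, not collinear


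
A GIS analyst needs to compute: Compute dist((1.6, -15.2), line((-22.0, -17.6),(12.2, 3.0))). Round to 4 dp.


|cross product| = 404.08
|line direction| = sqrt(1594) = 39.9249
Distance = 404.08/sqrt(1594) = 10.121

10.121


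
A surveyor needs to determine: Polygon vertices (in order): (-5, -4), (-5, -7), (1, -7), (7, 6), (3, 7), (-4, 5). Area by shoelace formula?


Shoelace sum: ((-5)*(-7) - (-5)*(-4)) + ((-5)*(-7) - 1*(-7)) + (1*6 - 7*(-7)) + (7*7 - 3*6) + (3*5 - (-4)*7) + ((-4)*(-4) - (-5)*5)
= 227
Area = |227|/2 = 113.5

113.5


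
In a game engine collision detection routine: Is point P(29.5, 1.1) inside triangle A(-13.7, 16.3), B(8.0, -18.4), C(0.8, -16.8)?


Cross products: AB x AP = 1169.2, BC x BP = -174.8, CA x CP = -1209.52
All same sign? no

No, outside


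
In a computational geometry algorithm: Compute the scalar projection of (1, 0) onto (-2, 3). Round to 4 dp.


u.v = -2, |v| = sqrt(13) = 3.6056
Scalar projection = u.v / |v| = -2 / sqrt(13) = -0.5547

-0.5547


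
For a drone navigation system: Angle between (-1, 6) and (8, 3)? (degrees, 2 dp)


u.v = 10, |u| = sqrt(37) = 6.0828, |v| = sqrt(73) = 8.544
cos(theta) = u.v/(|u||v|) = 10/sqrt(2701) = 0.192414
theta = acos(0.192414) = 78.91 degrees

78.91 degrees


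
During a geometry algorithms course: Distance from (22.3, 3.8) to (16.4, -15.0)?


dx=-5.9, dy=-18.8
d^2 = (-5.9)^2 + (-18.8)^2 = 388.25
d = sqrt(388.25) = 19.7041

19.7041


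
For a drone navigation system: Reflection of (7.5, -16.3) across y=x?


Reflection over y=x: (x,y) -> (y,x)
(7.5, -16.3) -> (-16.3, 7.5)

(-16.3, 7.5)


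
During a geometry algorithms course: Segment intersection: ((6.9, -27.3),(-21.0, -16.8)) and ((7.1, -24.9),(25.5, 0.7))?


Cross products: d1=-39.04, d2=868.4, d3=-69.06, d4=-976.5
d1*d2 < 0 and d3*d4 < 0? no

No, they don't intersect
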